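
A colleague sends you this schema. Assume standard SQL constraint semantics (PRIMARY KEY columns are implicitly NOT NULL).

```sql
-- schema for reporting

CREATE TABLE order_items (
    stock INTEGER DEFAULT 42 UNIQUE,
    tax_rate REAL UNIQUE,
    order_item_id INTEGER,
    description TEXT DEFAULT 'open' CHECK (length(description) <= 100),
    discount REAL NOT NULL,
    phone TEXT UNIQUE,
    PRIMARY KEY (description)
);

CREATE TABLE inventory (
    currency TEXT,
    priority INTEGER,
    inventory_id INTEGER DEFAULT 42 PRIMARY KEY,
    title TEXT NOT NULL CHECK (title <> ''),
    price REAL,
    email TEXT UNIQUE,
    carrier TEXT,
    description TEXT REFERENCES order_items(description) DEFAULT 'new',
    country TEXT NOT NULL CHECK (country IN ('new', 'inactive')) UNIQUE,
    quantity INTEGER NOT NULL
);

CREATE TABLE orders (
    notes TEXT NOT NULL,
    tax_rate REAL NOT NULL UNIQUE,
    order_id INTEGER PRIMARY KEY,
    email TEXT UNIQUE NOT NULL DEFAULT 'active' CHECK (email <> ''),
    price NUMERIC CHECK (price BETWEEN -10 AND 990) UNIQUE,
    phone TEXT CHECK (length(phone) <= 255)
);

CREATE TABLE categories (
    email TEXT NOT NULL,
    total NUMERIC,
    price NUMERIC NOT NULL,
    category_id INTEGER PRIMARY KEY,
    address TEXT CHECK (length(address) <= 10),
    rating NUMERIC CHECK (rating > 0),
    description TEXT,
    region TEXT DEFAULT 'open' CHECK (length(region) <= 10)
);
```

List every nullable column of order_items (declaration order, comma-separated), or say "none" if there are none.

stock, tax_rate, order_item_id, phone

- stock: UNIQUE does not imply NOT NULL → nullable.
- tax_rate: UNIQUE does not imply NOT NULL → nullable.
- order_item_id: no NOT NULL constraint applies → nullable.
- description: part of the PRIMARY KEY, which implies NOT NULL → not nullable.
- discount: declared NOT NULL → not nullable.
- phone: UNIQUE does not imply NOT NULL → nullable.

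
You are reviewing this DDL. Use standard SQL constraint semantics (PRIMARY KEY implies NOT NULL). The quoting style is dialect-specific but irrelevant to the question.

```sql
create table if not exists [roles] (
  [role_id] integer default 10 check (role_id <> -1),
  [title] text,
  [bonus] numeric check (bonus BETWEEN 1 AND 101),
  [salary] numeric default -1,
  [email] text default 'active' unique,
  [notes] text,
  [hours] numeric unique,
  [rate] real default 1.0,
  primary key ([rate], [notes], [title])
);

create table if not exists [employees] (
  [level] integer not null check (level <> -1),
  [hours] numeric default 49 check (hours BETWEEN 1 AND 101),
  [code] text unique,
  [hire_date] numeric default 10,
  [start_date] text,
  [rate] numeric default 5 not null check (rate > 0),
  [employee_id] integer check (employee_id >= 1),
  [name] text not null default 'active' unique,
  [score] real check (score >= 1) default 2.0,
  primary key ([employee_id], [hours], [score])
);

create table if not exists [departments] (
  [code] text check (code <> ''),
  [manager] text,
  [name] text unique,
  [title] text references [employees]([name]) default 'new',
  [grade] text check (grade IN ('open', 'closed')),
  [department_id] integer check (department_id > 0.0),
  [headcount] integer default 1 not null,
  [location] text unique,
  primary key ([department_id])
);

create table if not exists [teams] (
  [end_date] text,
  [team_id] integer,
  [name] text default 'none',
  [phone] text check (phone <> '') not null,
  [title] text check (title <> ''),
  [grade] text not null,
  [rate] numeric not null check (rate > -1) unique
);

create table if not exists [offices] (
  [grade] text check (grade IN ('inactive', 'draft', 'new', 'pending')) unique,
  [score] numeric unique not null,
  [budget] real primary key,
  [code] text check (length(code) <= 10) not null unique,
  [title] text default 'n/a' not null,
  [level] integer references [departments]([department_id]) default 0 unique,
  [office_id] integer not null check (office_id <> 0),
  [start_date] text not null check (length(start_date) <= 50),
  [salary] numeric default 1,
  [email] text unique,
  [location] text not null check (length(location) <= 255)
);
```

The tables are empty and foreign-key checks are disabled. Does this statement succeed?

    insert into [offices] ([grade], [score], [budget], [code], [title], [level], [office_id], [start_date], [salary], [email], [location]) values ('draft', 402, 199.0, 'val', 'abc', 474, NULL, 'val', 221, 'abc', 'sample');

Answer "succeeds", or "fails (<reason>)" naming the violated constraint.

fails (NOT NULL on office_id)

office_id is explicitly set to NULL, but office_id is declared NOT NULL.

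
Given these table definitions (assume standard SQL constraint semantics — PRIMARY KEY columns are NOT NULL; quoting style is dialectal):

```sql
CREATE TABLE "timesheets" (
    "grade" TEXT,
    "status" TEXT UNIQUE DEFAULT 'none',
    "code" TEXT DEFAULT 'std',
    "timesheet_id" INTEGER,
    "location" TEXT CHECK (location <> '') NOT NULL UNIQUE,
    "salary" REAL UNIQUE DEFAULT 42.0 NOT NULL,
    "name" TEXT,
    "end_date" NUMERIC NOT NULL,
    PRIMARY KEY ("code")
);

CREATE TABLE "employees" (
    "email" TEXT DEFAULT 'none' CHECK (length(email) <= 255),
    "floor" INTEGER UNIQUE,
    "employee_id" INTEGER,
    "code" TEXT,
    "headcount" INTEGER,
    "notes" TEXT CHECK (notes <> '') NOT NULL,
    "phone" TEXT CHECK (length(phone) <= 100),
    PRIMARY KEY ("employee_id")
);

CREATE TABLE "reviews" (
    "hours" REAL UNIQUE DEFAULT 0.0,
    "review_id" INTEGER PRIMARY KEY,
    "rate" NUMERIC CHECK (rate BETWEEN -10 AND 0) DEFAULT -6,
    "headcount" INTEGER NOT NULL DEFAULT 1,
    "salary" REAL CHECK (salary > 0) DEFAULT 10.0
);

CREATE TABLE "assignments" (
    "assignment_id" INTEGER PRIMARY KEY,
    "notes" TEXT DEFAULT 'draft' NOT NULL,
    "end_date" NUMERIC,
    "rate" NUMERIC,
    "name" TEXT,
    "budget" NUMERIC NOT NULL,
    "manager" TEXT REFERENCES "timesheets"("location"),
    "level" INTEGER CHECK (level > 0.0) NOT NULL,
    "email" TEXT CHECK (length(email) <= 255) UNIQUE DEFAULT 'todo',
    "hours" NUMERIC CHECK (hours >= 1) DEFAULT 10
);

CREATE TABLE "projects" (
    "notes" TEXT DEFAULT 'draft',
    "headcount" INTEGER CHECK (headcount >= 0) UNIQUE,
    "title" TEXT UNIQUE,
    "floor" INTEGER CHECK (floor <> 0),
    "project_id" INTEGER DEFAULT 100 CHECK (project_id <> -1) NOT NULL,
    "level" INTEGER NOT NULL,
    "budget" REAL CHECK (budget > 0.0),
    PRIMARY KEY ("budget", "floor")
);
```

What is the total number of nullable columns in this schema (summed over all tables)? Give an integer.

21

timesheets: 4 nullable (grade, status, timesheet_id, name — PK (code) and explicit NOT NULL columns excluded).
employees: 5 nullable (email, floor, code, headcount, phone — PK (employee_id) and explicit NOT NULL columns excluded).
reviews: 3 nullable (hours, rate, salary — PK (review_id) and explicit NOT NULL columns excluded).
assignments: 6 nullable (end_date, rate, name, manager, email, hours — PK (assignment_id) and explicit NOT NULL columns excluded).
projects: 3 nullable (notes, headcount, title — PK (budget, floor) and explicit NOT NULL columns excluded).
Total: 4 + 5 + 3 + 6 + 3 = 21.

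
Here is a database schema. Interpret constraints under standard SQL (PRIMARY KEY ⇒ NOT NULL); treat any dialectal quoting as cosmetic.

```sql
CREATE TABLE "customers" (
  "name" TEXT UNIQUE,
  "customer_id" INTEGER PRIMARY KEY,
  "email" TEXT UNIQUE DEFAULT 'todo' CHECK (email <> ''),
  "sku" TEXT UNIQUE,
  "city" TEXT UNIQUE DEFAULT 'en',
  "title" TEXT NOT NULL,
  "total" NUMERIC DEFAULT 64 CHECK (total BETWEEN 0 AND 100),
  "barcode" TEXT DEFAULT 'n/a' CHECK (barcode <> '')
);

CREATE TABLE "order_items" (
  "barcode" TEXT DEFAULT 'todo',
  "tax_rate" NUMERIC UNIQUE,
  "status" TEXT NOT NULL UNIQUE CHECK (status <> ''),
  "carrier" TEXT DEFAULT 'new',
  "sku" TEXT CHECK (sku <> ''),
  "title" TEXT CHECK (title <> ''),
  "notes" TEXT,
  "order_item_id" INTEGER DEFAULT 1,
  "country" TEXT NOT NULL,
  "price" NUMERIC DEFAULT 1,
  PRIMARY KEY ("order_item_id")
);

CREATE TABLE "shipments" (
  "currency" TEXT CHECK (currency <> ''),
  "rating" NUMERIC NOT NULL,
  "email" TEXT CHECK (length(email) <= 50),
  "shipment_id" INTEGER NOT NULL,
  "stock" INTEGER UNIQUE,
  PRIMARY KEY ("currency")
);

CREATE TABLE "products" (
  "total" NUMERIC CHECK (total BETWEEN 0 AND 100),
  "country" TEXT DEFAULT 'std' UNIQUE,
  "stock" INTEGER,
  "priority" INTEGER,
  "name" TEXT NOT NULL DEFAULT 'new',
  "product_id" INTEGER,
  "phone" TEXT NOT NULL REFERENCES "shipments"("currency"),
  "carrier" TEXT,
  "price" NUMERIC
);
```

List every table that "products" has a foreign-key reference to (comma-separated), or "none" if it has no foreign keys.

shipments

- phone REFERENCES shipments(currency).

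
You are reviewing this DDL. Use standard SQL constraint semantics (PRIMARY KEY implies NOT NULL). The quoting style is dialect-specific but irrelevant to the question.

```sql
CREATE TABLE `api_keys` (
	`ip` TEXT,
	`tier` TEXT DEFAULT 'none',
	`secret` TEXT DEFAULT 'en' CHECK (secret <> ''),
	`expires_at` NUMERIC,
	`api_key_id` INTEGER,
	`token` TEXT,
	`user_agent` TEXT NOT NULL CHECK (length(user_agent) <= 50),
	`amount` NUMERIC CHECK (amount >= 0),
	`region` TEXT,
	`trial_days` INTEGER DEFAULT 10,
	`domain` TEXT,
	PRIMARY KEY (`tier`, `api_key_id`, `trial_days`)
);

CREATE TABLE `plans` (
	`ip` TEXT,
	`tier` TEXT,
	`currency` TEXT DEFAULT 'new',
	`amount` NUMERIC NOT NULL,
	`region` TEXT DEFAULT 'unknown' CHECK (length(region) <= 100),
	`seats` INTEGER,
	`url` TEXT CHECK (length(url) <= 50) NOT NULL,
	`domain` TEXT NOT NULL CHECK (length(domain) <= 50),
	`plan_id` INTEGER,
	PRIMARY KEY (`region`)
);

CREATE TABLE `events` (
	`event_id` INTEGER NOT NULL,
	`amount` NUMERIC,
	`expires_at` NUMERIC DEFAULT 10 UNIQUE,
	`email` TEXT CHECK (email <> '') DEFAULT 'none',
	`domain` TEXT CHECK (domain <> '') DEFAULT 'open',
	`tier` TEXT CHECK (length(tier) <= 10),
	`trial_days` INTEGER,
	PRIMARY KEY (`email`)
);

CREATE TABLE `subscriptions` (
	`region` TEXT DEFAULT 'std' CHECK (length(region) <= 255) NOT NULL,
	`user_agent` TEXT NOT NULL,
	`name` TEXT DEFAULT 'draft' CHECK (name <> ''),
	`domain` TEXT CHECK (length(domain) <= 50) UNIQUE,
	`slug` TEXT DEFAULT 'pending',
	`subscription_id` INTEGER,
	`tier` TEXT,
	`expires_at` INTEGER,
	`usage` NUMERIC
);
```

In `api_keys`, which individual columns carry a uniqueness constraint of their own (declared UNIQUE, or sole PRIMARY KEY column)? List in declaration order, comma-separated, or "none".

none

- ip: no UNIQUE or single-column PK constraint.
- tier: part of a composite PRIMARY KEY — only the tuple is unique, not this column on its own.
- secret: no UNIQUE or single-column PK constraint.
- expires_at: no UNIQUE or single-column PK constraint.
- api_key_id: part of a composite PRIMARY KEY — only the tuple is unique, not this column on its own.
- token: no UNIQUE or single-column PK constraint.
- user_agent: no UNIQUE or single-column PK constraint.
- amount: no UNIQUE or single-column PK constraint.
- region: no UNIQUE or single-column PK constraint.
- trial_days: part of a composite PRIMARY KEY — only the tuple is unique, not this column on its own.
- domain: no UNIQUE or single-column PK constraint.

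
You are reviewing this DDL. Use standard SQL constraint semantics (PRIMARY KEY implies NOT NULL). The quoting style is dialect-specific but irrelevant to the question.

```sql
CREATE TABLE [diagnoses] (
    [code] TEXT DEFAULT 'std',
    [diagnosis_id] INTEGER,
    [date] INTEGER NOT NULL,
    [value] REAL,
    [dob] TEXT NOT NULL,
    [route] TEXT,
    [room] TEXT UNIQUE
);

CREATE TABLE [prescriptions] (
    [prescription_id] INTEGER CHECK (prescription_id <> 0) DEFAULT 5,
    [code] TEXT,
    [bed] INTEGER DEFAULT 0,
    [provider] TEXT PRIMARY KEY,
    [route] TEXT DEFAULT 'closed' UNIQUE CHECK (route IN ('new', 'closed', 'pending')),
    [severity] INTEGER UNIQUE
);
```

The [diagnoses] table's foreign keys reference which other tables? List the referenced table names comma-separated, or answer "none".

none

No column in diagnoses has a REFERENCES clause.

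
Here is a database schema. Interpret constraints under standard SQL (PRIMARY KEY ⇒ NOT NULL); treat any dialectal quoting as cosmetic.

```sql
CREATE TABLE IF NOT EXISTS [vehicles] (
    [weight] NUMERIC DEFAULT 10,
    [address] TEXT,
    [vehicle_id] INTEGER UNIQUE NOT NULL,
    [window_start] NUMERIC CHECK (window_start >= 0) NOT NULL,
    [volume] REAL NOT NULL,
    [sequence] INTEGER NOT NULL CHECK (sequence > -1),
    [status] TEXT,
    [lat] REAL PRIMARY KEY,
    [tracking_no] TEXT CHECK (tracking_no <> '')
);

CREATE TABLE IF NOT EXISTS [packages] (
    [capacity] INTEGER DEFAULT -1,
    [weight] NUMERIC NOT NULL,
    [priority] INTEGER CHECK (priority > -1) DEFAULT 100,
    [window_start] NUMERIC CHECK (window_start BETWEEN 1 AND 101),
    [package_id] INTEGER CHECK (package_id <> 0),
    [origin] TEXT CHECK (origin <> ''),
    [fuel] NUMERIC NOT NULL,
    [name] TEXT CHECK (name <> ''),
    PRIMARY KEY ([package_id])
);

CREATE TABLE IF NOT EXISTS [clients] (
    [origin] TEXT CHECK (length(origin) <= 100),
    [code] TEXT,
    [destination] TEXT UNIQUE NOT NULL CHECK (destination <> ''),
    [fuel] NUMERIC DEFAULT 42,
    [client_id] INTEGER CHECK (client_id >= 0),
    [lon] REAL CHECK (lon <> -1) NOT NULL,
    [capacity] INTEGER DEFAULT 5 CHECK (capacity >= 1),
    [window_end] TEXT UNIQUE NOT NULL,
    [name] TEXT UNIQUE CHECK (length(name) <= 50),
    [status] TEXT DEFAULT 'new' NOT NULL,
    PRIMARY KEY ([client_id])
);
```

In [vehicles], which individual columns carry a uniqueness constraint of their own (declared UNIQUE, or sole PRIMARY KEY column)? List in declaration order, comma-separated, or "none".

- weight: no UNIQUE or single-column PK constraint.
- address: no UNIQUE or single-column PK constraint.
- vehicle_id: declared UNIQUE → unique.
- window_start: no UNIQUE or single-column PK constraint.
- volume: no UNIQUE or single-column PK constraint.
- sequence: no UNIQUE or single-column PK constraint.
- status: no UNIQUE or single-column PK constraint.
- lat: single-column PRIMARY KEY → unique.
- tracking_no: no UNIQUE or single-column PK constraint.

vehicle_id, lat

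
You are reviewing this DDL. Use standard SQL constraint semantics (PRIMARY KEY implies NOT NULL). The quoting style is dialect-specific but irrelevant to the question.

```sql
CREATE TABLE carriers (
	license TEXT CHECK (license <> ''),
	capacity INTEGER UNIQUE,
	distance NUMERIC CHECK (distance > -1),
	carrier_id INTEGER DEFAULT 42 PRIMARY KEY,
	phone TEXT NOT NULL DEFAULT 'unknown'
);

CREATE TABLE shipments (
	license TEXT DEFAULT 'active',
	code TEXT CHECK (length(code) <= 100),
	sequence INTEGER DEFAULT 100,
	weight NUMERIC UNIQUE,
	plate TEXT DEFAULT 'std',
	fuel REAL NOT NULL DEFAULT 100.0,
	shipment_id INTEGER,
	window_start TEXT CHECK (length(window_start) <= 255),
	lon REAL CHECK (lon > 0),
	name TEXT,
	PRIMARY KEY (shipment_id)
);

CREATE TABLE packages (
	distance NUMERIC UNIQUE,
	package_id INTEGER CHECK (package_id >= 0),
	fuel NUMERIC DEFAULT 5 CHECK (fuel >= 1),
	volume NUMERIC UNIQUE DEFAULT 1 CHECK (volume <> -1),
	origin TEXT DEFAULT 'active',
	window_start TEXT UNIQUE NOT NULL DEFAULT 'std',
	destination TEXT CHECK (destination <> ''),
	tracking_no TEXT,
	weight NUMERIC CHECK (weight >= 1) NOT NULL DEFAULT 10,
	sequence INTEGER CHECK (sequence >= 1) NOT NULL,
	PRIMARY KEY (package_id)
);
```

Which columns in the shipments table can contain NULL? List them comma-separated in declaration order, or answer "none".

- license: DEFAULT only fills an omitted column; an explicit NULL is still allowed → nullable.
- code: CHECK does not forbid NULL (a CHECK constraint passes when its expression is NULL) → nullable.
- sequence: DEFAULT only fills an omitted column; an explicit NULL is still allowed → nullable.
- weight: UNIQUE does not imply NOT NULL → nullable.
- plate: DEFAULT only fills an omitted column; an explicit NULL is still allowed → nullable.
- fuel: declared NOT NULL → not nullable.
- shipment_id: part of the PRIMARY KEY, which implies NOT NULL → not nullable.
- window_start: CHECK does not forbid NULL (a CHECK constraint passes when its expression is NULL) → nullable.
- lon: CHECK does not forbid NULL (a CHECK constraint passes when its expression is NULL) → nullable.
- name: no NOT NULL constraint applies → nullable.

license, code, sequence, weight, plate, window_start, lon, name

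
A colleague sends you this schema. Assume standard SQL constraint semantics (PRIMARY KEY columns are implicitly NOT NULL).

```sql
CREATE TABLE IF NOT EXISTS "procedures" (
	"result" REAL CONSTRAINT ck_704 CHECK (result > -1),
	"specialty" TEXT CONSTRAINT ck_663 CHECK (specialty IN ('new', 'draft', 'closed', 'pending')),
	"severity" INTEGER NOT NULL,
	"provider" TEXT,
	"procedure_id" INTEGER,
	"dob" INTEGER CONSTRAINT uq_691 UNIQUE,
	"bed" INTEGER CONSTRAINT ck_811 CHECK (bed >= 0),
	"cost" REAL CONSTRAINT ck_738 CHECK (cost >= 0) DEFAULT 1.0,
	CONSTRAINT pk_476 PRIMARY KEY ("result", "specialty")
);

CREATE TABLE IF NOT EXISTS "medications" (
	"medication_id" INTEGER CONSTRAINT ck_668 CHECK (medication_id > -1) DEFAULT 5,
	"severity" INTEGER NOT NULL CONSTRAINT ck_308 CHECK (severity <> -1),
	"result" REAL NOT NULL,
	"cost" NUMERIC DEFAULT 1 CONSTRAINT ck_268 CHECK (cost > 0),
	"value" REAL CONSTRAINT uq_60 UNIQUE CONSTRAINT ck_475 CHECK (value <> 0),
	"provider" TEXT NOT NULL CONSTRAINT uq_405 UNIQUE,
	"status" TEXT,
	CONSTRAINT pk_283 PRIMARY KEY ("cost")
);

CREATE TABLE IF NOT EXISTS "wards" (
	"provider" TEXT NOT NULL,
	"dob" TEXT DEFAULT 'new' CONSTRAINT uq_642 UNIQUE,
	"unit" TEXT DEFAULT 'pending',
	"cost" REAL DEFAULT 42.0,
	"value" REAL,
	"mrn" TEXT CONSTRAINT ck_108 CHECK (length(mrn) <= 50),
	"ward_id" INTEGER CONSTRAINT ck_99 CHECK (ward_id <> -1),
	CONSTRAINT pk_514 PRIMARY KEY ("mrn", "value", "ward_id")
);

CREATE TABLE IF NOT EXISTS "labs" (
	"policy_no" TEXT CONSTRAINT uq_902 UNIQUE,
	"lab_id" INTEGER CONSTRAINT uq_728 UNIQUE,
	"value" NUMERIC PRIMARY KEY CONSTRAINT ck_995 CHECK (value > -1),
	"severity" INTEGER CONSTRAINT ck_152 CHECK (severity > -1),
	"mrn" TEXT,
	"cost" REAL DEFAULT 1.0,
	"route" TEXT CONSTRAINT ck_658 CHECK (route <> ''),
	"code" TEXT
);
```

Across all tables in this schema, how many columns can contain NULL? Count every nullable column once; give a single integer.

procedures: 5 nullable (provider, procedure_id, dob, bed, cost — PK (result, specialty) and explicit NOT NULL columns excluded).
medications: 3 nullable (medication_id, value, status — PK (cost) and explicit NOT NULL columns excluded).
wards: 3 nullable (dob, unit, cost — PK (mrn, value, ward_id) and explicit NOT NULL columns excluded).
labs: 7 nullable (policy_no, lab_id, severity, mrn, cost, route, code — PK (value) and explicit NOT NULL columns excluded).
Total: 5 + 3 + 3 + 7 = 18.

18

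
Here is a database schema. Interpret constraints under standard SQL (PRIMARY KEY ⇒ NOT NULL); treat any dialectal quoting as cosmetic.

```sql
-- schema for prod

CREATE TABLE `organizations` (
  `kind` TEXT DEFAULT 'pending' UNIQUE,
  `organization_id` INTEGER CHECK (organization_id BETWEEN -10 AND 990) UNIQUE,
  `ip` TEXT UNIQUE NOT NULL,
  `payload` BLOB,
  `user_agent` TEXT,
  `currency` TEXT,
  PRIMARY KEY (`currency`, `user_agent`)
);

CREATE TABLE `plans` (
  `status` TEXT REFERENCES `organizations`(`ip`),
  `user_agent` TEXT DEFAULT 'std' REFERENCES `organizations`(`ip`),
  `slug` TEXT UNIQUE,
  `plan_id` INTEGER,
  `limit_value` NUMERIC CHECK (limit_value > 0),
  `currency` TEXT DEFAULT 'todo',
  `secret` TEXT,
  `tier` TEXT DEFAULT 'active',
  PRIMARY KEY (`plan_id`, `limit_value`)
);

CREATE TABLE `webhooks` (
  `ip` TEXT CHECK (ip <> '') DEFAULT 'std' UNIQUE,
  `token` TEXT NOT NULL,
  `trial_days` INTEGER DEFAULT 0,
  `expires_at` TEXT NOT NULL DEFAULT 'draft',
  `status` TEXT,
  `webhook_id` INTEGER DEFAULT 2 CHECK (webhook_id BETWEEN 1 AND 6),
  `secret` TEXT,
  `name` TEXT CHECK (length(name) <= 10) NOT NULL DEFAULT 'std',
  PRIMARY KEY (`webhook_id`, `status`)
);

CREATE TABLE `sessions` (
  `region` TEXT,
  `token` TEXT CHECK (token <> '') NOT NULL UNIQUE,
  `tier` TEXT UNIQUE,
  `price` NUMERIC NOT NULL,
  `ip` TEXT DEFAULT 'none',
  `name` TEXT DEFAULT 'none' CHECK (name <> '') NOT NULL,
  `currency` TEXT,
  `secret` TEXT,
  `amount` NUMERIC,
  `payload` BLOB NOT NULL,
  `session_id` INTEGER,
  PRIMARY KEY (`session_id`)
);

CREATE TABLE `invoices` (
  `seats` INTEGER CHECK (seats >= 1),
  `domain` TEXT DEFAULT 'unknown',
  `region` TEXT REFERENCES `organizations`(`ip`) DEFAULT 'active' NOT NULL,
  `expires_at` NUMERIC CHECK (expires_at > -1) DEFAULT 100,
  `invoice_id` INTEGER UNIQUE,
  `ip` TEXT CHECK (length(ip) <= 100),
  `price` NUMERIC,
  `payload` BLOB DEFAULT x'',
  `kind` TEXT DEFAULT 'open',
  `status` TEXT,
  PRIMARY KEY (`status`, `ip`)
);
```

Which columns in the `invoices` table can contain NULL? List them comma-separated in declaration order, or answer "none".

seats, domain, expires_at, invoice_id, price, payload, kind

- seats: CHECK does not forbid NULL (a CHECK constraint passes when its expression is NULL) → nullable.
- domain: DEFAULT only fills an omitted column; an explicit NULL is still allowed → nullable.
- region: declared NOT NULL → not nullable.
- expires_at: CHECK does not forbid NULL (a CHECK constraint passes when its expression is NULL) → nullable.
- invoice_id: UNIQUE does not imply NOT NULL → nullable.
- ip: part of the PRIMARY KEY, which implies NOT NULL → not nullable.
- price: no NOT NULL constraint applies → nullable.
- payload: DEFAULT only fills an omitted column; an explicit NULL is still allowed → nullable.
- kind: DEFAULT only fills an omitted column; an explicit NULL is still allowed → nullable.
- status: part of the PRIMARY KEY, which implies NOT NULL → not nullable.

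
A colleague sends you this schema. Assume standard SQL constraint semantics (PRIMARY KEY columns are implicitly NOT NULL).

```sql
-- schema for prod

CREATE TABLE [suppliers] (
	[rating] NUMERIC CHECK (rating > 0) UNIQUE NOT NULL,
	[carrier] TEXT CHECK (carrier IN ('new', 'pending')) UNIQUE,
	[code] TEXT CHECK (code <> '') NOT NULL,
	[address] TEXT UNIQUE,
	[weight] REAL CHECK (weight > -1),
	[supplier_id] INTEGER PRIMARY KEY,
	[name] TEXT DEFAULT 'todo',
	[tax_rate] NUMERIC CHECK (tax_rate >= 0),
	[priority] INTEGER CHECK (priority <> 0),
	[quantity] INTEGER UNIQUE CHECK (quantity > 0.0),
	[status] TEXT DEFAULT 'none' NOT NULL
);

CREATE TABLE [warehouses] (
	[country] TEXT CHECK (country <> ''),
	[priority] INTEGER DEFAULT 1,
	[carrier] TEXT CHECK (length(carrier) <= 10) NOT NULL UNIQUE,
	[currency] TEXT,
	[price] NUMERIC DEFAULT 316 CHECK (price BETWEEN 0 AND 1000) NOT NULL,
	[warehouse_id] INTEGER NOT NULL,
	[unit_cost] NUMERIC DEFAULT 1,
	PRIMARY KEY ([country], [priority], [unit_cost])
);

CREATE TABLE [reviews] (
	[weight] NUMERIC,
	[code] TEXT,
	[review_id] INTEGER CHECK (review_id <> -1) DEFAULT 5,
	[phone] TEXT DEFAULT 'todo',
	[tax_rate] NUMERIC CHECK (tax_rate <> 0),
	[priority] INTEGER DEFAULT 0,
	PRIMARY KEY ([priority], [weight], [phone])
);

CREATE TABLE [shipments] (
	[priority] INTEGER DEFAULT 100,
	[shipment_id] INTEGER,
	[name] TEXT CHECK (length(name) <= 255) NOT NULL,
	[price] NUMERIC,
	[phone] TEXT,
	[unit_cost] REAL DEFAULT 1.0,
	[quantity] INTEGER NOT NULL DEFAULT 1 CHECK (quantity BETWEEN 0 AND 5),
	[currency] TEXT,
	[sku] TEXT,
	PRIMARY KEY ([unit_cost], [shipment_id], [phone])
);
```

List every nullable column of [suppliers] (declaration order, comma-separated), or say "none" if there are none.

carrier, address, weight, name, tax_rate, priority, quantity

- rating: declared NOT NULL → not nullable.
- carrier: CHECK does not forbid NULL (a CHECK constraint passes when its expression is NULL) → nullable.
- code: declared NOT NULL → not nullable.
- address: UNIQUE does not imply NOT NULL → nullable.
- weight: CHECK does not forbid NULL (a CHECK constraint passes when its expression is NULL) → nullable.
- supplier_id: part of the PRIMARY KEY, which implies NOT NULL → not nullable.
- name: DEFAULT only fills an omitted column; an explicit NULL is still allowed → nullable.
- tax_rate: CHECK does not forbid NULL (a CHECK constraint passes when its expression is NULL) → nullable.
- priority: CHECK does not forbid NULL (a CHECK constraint passes when its expression is NULL) → nullable.
- quantity: CHECK does not forbid NULL (a CHECK constraint passes when its expression is NULL) → nullable.
- status: declared NOT NULL → not nullable.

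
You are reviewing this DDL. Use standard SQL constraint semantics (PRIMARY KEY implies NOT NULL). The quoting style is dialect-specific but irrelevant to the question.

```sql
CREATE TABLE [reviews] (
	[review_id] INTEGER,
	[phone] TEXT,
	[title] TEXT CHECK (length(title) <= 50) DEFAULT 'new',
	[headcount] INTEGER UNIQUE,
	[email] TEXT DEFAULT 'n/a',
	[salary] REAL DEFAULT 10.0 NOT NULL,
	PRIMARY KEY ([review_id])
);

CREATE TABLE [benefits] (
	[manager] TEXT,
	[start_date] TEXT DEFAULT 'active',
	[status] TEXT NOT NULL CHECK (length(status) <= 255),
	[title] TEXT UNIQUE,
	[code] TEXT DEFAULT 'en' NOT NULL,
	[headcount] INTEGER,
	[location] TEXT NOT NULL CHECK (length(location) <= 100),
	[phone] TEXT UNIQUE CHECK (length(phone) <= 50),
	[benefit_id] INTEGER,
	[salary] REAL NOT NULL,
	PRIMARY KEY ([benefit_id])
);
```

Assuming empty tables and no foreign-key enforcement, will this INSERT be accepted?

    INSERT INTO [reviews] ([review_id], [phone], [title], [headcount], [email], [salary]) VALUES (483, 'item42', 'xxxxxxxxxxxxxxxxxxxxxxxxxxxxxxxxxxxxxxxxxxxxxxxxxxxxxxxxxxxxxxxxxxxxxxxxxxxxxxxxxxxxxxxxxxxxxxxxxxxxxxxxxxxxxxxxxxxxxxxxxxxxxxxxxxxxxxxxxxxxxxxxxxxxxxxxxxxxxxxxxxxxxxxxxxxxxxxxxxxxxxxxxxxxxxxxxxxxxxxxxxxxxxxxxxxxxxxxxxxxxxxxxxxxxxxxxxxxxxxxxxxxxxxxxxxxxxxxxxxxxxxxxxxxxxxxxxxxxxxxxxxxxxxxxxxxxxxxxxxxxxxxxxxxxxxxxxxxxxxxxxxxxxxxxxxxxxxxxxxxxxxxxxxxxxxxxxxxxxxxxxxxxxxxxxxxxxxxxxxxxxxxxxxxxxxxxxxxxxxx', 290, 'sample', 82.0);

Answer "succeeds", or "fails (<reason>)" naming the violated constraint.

The value 'xxxxxxxxxxxxxxxxxxxxxxxxxxxxxxxxxxxxxxxxxxxxxxxxxxxxxxxxxxxxxxxxxxxxxxxxxxxxxxxxxxxxxxxxxxxxxxxxxxxxxxxxxxxxxxxxxxxxxxxxxxxxxxxxxxxxxxxxxxxxxxxxxxxxxxxxxxxxxxxxxxxxxxxxxxxxxxxxxxxxxxxxxxxxxxxxxxxxxxxxxxxxxxxxxxxxxxxxxxxxxxxxxxxxxxxxxxxxxxxxxxxxxxxxxxxxxxxxxxxxxxxxxxxxxxxxxxxxxxxxxxxxxxxxxxxxxxxxxxxxxxxxxxxxxxxxxxxxxxxxxxxxxxxxxxxxxxxxxxxxxxxxxxxxxxxxxxxxxxxxxxxxxxxxxxxxxxxxxxxxxxxxxxxxxxxxxxxxxxxx' for title violates CHECK (length(title) <= 50).

fails (CHECK on title)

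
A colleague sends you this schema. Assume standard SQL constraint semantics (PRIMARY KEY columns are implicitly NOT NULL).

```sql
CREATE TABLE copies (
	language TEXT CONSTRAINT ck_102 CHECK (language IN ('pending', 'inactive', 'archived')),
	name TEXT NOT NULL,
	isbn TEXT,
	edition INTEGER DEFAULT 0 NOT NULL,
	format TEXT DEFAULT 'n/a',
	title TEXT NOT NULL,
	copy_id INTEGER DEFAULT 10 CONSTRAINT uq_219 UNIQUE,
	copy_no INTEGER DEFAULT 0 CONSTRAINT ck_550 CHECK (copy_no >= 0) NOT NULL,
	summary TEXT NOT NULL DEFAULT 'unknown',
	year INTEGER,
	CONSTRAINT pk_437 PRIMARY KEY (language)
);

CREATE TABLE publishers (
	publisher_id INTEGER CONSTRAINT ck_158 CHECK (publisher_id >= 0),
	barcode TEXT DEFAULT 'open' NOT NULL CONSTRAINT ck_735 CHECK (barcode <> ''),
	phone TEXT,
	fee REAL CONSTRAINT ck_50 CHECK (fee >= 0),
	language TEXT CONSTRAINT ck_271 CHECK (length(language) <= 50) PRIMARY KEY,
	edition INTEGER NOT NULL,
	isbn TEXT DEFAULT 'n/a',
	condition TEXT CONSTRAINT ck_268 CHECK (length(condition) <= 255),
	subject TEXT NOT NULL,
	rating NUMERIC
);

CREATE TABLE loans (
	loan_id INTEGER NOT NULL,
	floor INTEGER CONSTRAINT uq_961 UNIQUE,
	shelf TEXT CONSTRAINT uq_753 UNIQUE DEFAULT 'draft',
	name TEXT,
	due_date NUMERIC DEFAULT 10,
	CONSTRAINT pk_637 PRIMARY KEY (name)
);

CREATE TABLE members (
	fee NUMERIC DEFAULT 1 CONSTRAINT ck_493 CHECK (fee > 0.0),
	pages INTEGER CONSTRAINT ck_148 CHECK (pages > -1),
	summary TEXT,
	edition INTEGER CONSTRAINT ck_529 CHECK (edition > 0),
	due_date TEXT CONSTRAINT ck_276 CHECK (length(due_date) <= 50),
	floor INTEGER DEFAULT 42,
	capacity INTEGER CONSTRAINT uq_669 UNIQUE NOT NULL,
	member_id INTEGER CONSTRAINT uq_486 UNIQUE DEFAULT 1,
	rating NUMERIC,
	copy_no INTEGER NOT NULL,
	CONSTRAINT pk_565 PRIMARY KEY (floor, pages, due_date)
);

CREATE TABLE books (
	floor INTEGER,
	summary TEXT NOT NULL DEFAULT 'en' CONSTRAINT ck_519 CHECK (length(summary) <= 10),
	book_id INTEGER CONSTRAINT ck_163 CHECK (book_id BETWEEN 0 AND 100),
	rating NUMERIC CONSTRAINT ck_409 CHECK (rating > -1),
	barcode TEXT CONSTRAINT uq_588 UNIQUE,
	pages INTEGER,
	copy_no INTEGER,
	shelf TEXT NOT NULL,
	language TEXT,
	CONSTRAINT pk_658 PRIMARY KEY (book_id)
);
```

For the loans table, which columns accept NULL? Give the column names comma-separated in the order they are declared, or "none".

- loan_id: declared NOT NULL → not nullable.
- floor: UNIQUE does not imply NOT NULL → nullable.
- shelf: UNIQUE does not imply NOT NULL → nullable.
- name: part of the PRIMARY KEY, which implies NOT NULL → not nullable.
- due_date: DEFAULT only fills an omitted column; an explicit NULL is still allowed → nullable.

floor, shelf, due_date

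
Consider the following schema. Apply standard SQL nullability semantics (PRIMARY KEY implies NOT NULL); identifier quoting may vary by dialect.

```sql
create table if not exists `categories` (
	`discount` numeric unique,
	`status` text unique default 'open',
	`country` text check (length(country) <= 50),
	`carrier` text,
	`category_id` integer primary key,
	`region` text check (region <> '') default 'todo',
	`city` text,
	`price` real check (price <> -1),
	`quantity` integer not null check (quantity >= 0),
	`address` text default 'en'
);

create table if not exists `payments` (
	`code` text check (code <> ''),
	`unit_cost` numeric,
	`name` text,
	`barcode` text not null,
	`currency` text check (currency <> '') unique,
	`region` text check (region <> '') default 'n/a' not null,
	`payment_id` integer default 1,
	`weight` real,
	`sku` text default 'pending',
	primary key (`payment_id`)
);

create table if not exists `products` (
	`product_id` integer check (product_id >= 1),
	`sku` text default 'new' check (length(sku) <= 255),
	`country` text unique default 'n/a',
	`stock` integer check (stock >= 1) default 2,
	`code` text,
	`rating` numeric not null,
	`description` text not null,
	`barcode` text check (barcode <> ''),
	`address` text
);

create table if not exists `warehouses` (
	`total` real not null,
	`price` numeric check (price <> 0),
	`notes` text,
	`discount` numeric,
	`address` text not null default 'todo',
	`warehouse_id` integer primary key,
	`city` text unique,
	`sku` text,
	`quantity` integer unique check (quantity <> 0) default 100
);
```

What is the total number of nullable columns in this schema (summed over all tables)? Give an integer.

27

categories: 8 nullable (discount, status, country, carrier, region, city, price, address — PK (category_id) and explicit NOT NULL columns excluded).
payments: 6 nullable (code, unit_cost, name, currency, weight, sku — PK (payment_id) and explicit NOT NULL columns excluded).
products: 7 nullable (product_id, sku, country, stock, code, barcode, address — PK none and explicit NOT NULL columns excluded).
warehouses: 6 nullable (price, notes, discount, city, sku, quantity — PK (warehouse_id) and explicit NOT NULL columns excluded).
Total: 8 + 6 + 7 + 6 = 27.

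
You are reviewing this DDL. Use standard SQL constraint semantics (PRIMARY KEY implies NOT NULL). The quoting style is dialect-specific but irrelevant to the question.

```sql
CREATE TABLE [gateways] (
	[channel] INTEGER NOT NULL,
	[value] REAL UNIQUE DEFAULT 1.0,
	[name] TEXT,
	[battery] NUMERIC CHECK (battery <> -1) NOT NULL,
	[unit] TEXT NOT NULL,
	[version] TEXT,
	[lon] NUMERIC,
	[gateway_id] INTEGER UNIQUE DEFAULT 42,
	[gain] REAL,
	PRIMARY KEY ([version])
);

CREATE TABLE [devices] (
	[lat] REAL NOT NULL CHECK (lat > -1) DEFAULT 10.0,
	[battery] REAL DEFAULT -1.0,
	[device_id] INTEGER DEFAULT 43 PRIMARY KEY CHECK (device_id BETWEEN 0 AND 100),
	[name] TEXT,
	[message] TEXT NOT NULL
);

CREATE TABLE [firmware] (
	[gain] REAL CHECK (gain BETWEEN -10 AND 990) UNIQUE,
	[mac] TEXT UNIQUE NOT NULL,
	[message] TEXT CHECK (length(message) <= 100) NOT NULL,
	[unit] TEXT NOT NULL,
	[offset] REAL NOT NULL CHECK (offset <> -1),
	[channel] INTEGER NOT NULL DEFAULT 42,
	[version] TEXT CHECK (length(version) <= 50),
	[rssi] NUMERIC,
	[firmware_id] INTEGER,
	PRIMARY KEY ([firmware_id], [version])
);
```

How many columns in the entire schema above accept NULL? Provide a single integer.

9

gateways: 5 nullable (value, name, lon, gateway_id, gain — PK (version) and explicit NOT NULL columns excluded).
devices: 2 nullable (battery, name — PK (device_id) and explicit NOT NULL columns excluded).
firmware: 2 nullable (gain, rssi — PK (firmware_id, version) and explicit NOT NULL columns excluded).
Total: 5 + 2 + 2 = 9.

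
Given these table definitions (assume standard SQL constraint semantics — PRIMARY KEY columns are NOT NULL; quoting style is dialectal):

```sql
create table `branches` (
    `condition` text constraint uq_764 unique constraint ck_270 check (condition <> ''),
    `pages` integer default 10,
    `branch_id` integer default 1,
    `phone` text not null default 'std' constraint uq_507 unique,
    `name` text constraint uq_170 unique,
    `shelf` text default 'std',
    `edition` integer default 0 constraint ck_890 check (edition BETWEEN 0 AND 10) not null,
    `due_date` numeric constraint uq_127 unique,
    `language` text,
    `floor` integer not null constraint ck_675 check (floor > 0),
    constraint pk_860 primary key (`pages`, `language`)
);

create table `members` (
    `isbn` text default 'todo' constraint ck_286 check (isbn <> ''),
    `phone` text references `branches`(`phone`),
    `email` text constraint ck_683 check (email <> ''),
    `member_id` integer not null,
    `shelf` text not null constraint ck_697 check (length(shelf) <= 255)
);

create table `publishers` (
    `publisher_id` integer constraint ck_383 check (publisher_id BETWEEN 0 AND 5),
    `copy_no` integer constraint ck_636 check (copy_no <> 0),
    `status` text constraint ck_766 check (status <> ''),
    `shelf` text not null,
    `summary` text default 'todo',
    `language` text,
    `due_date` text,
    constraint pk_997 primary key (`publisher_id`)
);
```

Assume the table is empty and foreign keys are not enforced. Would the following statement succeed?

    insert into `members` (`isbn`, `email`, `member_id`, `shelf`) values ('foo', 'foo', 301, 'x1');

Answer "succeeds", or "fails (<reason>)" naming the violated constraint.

succeeds

NOT NULL columns: member_id is supplied; shelf is supplied.
CHECK constraints: 'foo' satisfies (isbn <> ''); 'foo' satisfies (email <> ''); 'x1' satisfies (length(shelf) <= 255).
No constraint is violated.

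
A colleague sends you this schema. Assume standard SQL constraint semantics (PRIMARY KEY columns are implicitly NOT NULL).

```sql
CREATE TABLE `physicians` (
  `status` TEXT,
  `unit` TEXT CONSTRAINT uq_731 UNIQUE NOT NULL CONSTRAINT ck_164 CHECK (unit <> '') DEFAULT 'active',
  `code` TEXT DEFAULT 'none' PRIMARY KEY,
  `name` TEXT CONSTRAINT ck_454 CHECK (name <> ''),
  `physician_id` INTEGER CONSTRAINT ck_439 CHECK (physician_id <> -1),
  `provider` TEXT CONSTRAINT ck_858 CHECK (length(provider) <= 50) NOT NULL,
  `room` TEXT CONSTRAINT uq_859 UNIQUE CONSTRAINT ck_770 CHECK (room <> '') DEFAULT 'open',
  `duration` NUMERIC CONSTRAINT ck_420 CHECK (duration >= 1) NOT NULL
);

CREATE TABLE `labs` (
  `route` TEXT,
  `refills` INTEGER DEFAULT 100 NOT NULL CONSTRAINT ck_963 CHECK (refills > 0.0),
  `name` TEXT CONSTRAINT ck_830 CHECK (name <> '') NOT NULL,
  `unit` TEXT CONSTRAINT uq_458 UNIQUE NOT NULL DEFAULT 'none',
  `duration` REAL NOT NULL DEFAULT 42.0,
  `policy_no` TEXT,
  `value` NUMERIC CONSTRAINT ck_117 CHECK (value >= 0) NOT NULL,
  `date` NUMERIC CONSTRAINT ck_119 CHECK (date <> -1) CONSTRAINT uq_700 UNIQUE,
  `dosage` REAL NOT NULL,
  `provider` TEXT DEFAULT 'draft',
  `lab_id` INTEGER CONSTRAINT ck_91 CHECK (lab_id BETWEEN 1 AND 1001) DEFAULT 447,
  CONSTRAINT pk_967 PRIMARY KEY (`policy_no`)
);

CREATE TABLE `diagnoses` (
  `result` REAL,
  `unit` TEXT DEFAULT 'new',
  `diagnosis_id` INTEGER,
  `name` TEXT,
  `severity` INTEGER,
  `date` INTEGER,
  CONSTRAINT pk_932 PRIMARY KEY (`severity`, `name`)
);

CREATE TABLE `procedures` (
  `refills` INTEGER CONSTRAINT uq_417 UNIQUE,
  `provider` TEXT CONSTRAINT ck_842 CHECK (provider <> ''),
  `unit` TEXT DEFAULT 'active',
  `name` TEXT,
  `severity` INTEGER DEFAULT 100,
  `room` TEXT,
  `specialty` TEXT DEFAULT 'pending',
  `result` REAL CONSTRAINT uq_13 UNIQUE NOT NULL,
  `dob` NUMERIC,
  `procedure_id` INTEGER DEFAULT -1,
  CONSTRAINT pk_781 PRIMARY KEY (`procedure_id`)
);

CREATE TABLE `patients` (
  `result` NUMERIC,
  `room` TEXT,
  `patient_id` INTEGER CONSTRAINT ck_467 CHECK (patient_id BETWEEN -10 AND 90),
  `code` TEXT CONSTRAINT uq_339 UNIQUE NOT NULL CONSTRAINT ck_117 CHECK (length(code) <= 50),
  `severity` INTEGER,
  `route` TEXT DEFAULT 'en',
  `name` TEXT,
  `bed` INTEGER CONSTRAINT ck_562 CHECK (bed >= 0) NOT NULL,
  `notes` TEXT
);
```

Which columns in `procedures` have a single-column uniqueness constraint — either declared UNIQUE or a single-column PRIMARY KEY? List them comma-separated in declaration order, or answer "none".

- refills: declared UNIQUE → unique.
- provider: no UNIQUE or single-column PK constraint.
- unit: no UNIQUE or single-column PK constraint.
- name: no UNIQUE or single-column PK constraint.
- severity: no UNIQUE or single-column PK constraint.
- room: no UNIQUE or single-column PK constraint.
- specialty: no UNIQUE or single-column PK constraint.
- result: declared UNIQUE → unique.
- dob: no UNIQUE or single-column PK constraint.
- procedure_id: single-column PRIMARY KEY → unique.

refills, result, procedure_id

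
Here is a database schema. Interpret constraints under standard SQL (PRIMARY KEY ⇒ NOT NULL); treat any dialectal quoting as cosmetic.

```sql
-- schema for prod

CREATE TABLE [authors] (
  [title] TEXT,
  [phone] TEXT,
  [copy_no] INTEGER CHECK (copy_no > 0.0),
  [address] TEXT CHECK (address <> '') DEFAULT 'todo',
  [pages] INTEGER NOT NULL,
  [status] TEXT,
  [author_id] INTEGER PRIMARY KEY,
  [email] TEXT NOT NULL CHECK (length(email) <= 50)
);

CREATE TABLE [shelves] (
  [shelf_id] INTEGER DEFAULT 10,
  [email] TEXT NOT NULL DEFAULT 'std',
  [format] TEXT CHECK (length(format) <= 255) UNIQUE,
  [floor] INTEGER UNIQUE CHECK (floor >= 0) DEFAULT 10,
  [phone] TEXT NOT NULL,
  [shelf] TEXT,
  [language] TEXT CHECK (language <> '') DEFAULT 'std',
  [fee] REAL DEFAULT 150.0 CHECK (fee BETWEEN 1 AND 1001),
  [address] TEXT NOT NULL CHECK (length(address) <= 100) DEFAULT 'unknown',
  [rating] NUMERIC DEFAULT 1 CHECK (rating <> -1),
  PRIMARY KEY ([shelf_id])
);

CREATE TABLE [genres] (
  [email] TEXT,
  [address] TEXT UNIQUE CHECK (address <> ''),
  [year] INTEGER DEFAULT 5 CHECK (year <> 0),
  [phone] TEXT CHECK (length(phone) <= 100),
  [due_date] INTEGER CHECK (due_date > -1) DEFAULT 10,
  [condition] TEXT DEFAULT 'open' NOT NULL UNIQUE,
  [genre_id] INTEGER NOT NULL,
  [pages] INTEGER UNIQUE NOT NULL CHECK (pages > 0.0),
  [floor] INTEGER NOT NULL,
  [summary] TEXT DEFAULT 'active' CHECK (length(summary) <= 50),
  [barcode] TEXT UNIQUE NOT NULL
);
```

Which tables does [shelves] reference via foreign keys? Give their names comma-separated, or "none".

No column in shelves has a REFERENCES clause.

none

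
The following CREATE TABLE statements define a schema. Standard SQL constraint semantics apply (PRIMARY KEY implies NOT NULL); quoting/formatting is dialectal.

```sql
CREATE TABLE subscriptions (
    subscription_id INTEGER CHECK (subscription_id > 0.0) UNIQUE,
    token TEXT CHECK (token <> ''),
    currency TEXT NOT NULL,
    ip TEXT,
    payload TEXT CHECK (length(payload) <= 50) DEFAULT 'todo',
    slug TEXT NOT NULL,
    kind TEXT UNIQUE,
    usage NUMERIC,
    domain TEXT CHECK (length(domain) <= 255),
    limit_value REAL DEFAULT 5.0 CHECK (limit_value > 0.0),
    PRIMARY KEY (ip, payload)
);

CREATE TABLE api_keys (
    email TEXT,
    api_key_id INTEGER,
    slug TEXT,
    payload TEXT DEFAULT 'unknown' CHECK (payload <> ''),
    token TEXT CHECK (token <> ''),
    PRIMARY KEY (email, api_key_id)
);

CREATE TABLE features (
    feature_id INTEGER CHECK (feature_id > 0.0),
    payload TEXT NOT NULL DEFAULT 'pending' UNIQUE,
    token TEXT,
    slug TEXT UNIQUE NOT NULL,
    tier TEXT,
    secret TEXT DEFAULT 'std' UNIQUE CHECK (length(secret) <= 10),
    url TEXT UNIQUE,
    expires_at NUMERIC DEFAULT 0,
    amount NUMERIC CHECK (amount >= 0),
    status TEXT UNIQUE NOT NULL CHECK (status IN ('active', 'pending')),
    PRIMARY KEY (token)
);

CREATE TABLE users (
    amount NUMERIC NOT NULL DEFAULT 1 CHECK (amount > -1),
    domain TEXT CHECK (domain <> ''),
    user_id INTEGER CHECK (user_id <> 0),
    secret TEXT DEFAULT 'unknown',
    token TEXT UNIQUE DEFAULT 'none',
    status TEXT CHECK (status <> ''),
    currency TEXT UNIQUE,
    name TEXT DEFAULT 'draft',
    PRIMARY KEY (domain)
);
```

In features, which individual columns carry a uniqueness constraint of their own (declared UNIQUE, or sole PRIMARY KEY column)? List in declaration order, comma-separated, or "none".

payload, token, slug, secret, url, status

- feature_id: no UNIQUE or single-column PK constraint.
- payload: declared UNIQUE → unique.
- token: single-column PRIMARY KEY → unique.
- slug: declared UNIQUE → unique.
- tier: no UNIQUE or single-column PK constraint.
- secret: declared UNIQUE → unique.
- url: declared UNIQUE → unique.
- expires_at: no UNIQUE or single-column PK constraint.
- amount: no UNIQUE or single-column PK constraint.
- status: declared UNIQUE → unique.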